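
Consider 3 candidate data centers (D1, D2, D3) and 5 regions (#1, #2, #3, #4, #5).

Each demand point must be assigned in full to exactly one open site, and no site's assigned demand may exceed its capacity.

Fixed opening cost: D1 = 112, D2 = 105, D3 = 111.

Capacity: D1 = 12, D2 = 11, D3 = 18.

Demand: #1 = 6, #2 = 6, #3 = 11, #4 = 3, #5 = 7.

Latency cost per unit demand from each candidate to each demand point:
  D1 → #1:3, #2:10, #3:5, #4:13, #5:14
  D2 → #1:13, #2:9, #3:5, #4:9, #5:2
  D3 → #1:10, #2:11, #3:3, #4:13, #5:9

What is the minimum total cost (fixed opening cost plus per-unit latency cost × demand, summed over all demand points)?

480

Open {D1, D2, D3}; cheapest assignment that respects the capacities:
  D1 (cap 12, load 12): #1, #2 — cost 6×3 + 6×10 = 78
  D2 (cap 11, load 10): #4, #5 — cost 3×9 + 7×2 = 41
  D3 (cap 18, load 11): #3 — cost 11×3 = 33
  Shipping 152, fixed 328 → total 480.
  Any other capacity-feasible assignment to {D1, D2, D3} ships for at least 152.
Total demand is 33 and no other set of sites has combined capacity ≥ 33, so {D1, D2, D3} is the only feasible choice of open sites. Minimum: 480.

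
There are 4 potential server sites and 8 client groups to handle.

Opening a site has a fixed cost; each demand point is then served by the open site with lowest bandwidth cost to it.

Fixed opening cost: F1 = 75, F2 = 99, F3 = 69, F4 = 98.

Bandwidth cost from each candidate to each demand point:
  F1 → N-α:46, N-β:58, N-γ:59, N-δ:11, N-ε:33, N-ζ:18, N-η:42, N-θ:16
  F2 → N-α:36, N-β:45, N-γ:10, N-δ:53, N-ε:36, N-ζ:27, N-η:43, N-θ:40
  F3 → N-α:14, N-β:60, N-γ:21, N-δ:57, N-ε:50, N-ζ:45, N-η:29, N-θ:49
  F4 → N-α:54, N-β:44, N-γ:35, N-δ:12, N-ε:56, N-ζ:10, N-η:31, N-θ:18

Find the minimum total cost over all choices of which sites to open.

Open {F1, F3}: assign each demand point to its cheapest open site.
  N-α→F3 14, N-β→F1 58, N-γ→F3 21, N-δ→F1 11, N-ε→F1 33, N-ζ→F1 18, N-η→F3 29, N-θ→F1 16
  bandwidth cost 200, fixed 144 → total 344.
Compare {F1}: bandwidth cost 283 + fixed 75 = 358.
Compare {F4}: bandwidth cost 260 + fixed 98 = 358.
Compare {F3, F4}: bandwidth cost 198 + fixed 167 = 365.
All other subsets cost ≥ 358. Minimum total cost: 344.

344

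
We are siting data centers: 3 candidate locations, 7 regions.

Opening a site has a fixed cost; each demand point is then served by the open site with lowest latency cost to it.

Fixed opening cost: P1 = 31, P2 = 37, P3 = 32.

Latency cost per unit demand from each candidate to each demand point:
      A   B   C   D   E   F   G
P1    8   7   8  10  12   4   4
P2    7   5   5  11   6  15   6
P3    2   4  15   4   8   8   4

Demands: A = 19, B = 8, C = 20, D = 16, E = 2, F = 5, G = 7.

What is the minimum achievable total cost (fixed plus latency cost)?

Open {P2, P3}: assign each demand point to its cheapest open site.
  A→P3 19×2=38, B→P3 8×4=32, C→P2 20×5=100, D→P3 16×4=64, E→P2 2×6=12, F→P3 5×8=40, G→P3 7×4=28
  latency cost 314, fixed 69 → total 383.
Compare {P1, P2, P3}: latency cost 294 + fixed 100 = 394.
Compare {P1, P3}: latency cost 358 + fixed 63 = 421.
Compare {P3}: latency cost 518 + fixed 32 = 550.
All other subsets cost ≥ 394. Minimum total cost: 383.

383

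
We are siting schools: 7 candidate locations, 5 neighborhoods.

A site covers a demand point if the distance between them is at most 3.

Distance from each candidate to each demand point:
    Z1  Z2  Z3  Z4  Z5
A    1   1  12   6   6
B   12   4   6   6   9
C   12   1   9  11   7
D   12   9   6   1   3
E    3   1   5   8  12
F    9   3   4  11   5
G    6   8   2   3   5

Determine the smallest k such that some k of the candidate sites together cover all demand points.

Coverage sets (demand points within 3 of each site):
  A: {Z1, Z2}
  B: {}
  C: {Z2}
  D: {Z4, Z5}
  E: {Z1, Z2}
  F: {Z2}
  G: {Z3, Z4}
No 2 sites suffice: every size-2 union leaves at least one demand point uncovered.
But {A, D, G} covers everything, so the minimum is 3.

3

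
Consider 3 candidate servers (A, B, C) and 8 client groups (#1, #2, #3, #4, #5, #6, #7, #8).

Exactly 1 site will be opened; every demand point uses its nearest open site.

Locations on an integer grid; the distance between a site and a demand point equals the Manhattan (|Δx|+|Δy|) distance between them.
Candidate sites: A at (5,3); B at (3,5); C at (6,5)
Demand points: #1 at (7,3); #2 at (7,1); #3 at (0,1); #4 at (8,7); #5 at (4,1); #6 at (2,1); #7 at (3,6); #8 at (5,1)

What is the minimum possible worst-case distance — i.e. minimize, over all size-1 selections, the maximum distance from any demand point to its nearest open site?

Open {A}.
  Farthest demand point is #3 at distance 7 (to A); all others are ≤ 7.
With {B} the worst case is 8.
With {C} the worst case is 10.
No size-1 selection achieves below 7.

7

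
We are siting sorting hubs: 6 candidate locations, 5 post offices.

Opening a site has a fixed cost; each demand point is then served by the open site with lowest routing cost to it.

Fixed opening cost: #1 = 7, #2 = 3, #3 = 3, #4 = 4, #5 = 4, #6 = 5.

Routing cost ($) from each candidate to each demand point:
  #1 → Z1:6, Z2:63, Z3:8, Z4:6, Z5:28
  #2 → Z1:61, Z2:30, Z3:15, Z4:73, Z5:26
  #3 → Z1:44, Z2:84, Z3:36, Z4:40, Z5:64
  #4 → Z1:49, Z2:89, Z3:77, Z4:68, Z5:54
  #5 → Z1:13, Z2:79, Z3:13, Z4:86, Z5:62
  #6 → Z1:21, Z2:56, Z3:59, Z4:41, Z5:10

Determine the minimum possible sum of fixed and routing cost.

Open {#1, #2, #6}: assign each demand point to its cheapest open site.
  Z1→#1 6, Z2→#2 30, Z3→#1 8, Z4→#1 6, Z5→#6 10
  routing cost 60, fixed 15 → total 75.
Compare {#1, #2, #3, #6}: routing cost 60 + fixed 18 = 78.
Compare {#1, #2, #4, #6}: routing cost 60 + fixed 19 = 79.
Compare {#1, #2, #5, #6}: routing cost 60 + fixed 19 = 79.
All other subsets cost ≥ 78. Minimum total cost: 75.

75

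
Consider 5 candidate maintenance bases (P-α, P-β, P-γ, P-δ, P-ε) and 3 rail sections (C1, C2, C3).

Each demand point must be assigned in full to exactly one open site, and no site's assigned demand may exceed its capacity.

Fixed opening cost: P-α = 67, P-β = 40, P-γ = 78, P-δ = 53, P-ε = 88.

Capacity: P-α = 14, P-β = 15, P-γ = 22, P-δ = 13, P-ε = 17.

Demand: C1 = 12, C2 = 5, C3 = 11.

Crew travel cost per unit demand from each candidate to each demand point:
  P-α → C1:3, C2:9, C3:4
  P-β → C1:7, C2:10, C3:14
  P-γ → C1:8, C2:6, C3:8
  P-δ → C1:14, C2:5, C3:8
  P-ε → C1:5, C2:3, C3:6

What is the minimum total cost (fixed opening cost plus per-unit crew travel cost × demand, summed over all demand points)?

Open {P-α, P-ε}; cheapest assignment that respects the capacities:
  P-α (cap 14, load 12): C1 — cost 12×3 = 36
  P-ε (cap 17, load 16): C2, C3 — cost 5×3 + 11×6 = 81
  Shipping 117, fixed 155 → total 272.
  Any other capacity-feasible assignment to {P-α, P-ε} ships for at least 117.
Compare {P-β, P-ε}: its best feasible assignment gives total 293.
Compare {P-α, P-γ}: its best feasible assignment gives total 299.
Every other set of open sites that can feasibly serve all demand totals ≥ 293 even under its best assignment. Minimum: 272.

272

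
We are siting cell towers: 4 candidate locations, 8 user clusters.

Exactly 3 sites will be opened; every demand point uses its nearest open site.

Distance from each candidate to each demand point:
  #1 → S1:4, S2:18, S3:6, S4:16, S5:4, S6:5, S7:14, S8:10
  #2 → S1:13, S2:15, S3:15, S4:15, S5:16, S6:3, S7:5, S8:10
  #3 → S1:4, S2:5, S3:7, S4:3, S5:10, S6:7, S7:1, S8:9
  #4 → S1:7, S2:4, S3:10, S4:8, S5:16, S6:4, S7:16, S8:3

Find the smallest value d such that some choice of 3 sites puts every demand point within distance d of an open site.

Open {#1, #3, #4}.
  Farthest demand point is S3 at distance 6 (to #1); all others are ≤ 6.
With {#1, #2, #4} the worst case is 8.
With {#1, #2, #3} the worst case is 9.
No size-3 selection achieves below 6.

6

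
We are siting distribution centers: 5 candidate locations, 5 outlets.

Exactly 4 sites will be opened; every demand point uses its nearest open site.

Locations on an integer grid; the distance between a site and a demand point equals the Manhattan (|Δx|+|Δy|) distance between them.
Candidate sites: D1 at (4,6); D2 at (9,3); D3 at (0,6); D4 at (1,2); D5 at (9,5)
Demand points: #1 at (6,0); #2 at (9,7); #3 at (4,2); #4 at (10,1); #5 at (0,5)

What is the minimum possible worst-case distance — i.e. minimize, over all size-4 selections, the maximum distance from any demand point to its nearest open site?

6

Open {D1, D2, D3, D4}.
  Farthest demand point is #1 at distance 6 (to D2); all others are ≤ 6.
With {D1, D2, D3, D5} the worst case is 6.
With {D1, D2, D4, D5} the worst case is 6.
No size-4 selection achieves below 6.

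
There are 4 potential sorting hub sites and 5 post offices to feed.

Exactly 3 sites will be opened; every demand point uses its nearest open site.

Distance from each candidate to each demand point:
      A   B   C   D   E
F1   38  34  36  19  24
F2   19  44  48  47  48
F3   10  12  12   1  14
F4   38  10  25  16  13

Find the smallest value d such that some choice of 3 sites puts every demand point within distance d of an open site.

13

Open {F1, F3, F4}.
  Farthest demand point is E at distance 13 (to F4); all others are ≤ 13.
With {F2, F3, F4} the worst case is 13.
With {F1, F2, F3} the worst case is 14.
No size-3 selection achieves below 13.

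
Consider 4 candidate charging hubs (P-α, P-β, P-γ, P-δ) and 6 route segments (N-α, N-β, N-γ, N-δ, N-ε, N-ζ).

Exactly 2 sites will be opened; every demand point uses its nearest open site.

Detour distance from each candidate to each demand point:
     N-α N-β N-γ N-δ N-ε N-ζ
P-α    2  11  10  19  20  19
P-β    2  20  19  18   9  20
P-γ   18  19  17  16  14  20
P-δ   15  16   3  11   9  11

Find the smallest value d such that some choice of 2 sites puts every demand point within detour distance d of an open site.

Open {P-α, P-δ}.
  Farthest demand point is N-β at detour distance 11 (to P-α); all others are ≤ 11.
With {P-β, P-δ} the worst case is 16.
With {P-γ, P-δ} the worst case is 16.
No size-2 selection achieves below 11.

11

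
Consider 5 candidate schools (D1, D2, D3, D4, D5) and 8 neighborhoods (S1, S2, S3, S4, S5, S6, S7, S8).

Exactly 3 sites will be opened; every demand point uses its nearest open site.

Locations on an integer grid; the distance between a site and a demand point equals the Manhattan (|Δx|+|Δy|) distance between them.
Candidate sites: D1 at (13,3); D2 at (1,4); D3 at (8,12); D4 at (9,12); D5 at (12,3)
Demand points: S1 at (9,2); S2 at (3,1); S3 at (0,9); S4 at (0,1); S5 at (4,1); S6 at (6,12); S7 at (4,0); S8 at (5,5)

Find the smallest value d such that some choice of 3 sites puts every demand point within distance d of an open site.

Open {D1, D2, D3}.
  Farthest demand point is S7 at distance 7 (to D2); all others are ≤ 7.
With {D1, D2, D4} the worst case is 7.
With {D2, D3, D5} the worst case is 7.
No size-3 selection achieves below 7.

7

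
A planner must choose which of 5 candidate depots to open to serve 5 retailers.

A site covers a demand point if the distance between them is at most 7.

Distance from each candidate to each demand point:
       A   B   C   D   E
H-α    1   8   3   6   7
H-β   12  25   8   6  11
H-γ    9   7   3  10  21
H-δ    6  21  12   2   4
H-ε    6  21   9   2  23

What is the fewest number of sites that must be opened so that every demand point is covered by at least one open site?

2

Coverage sets (demand points within 7 of each site):
  H-α: {A, C, D, E}
  H-β: {D}
  H-γ: {B, C}
  H-δ: {A, D, E}
  H-ε: {A, D}
No single site covers all 5 demand points.
But {H-α, H-γ} covers everything, so the minimum is 2.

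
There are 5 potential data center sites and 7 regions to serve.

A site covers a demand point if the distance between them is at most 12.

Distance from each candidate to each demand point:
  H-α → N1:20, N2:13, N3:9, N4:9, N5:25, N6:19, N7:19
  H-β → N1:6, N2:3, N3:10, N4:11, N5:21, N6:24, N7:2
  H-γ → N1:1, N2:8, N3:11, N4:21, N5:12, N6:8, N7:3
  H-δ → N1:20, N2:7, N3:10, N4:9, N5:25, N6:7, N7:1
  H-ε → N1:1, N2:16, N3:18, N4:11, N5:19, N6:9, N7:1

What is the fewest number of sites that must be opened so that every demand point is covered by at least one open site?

2

Coverage sets (demand points within 12 of each site):
  H-α: {N3, N4}
  H-β: {N1, N2, N3, N4, N7}
  H-γ: {N1, N2, N3, N5, N6, N7}
  H-δ: {N2, N3, N4, N6, N7}
  H-ε: {N1, N4, N6, N7}
No single site covers all 7 demand points.
But {H-α, H-γ} covers everything, so the minimum is 2.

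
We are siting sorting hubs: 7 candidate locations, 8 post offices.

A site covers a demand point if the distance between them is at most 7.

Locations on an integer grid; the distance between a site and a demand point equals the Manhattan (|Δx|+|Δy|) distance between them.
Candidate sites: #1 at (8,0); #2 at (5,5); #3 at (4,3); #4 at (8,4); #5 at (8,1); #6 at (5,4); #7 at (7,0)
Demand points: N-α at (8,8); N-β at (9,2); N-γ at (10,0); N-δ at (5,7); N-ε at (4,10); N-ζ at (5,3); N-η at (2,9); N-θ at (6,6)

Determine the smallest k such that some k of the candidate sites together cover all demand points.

2

Coverage sets (demand points within 7 of each site):
  #1: {N-β, N-γ, N-ζ}
  #2: {N-α, N-β, N-δ, N-ε, N-ζ, N-η, N-θ}
  #3: {N-β, N-δ, N-ε, N-ζ, N-θ}
  #4: {N-α, N-β, N-γ, N-δ, N-ζ, N-θ}
  #5: {N-α, N-β, N-γ, N-ζ, N-θ}
  #6: {N-α, N-β, N-δ, N-ε, N-ζ, N-θ}
  #7: {N-β, N-γ, N-ζ, N-θ}
No single site covers all 8 demand points.
But {#1, #2} covers everything, so the minimum is 2.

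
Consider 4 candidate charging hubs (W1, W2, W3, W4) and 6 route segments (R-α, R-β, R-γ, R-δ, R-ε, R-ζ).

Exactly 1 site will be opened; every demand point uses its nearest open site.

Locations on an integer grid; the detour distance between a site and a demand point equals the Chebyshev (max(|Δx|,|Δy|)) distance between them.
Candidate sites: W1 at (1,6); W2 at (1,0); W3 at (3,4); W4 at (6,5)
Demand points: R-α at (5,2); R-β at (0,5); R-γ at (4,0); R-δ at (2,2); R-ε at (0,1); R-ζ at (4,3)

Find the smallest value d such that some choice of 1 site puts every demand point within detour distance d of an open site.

Open {W3}.
  Farthest demand point is R-γ at detour distance 4 (to W3); all others are ≤ 4.
With {W2} the worst case is 5.
With {W1} the worst case is 6.
No size-1 selection achieves below 4.

4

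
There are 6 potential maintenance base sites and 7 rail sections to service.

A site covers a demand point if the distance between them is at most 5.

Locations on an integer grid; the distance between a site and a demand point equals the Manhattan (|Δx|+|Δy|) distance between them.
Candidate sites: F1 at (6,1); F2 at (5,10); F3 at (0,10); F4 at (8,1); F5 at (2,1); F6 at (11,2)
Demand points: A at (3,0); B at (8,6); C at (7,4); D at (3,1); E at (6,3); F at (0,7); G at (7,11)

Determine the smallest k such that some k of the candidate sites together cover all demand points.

4

Coverage sets (demand points within 5 of each site):
  F1: {A, C, D, E}
  F2: {G}
  F3: {F}
  F4: {B, C, D, E}
  F5: {A, D}
  F6: {}
No 3 sites suffice: every size-3 union leaves at least one demand point uncovered.
But {F1, F2, F3, F4} covers everything, so the minimum is 4.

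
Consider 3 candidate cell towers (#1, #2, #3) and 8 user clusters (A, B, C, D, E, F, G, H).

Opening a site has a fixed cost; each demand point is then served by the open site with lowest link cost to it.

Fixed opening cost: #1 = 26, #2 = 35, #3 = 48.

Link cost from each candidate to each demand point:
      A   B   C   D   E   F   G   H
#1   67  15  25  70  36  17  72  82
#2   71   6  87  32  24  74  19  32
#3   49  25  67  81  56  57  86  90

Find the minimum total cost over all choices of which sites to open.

Open {#1, #2}: assign each demand point to its cheapest open site.
  A→#1 67, B→#2 6, C→#1 25, D→#2 32, E→#2 24, F→#1 17, G→#2 19, H→#2 32
  link cost 222, fixed 61 → total 283.
Compare {#1, #2, #3}: link cost 204 + fixed 109 = 313.
Compare {#2, #3}: link cost 286 + fixed 83 = 369.
Compare {#2}: link cost 345 + fixed 35 = 380.
All other subsets cost ≥ 313. Minimum total cost: 283.

283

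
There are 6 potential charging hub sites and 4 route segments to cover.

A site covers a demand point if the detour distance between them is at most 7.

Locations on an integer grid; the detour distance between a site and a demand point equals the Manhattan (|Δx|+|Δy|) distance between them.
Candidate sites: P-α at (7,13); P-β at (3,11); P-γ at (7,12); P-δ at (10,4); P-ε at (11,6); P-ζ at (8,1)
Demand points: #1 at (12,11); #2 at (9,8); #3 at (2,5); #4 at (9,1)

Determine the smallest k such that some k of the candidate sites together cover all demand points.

Coverage sets (demand points within 7 of each site):
  P-α: {#1, #2}
  P-β: {#3}
  P-γ: {#1, #2}
  P-δ: {#2, #4}
  P-ε: {#1, #2, #4}
  P-ζ: {#4}
No single site covers all 4 demand points.
But {P-β, P-ε} covers everything, so the minimum is 2.

2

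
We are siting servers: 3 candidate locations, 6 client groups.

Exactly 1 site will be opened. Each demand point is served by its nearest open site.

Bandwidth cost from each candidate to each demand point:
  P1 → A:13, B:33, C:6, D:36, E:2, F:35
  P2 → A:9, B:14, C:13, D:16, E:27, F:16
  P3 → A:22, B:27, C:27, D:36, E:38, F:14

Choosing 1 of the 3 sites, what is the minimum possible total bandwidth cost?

95

Open {P2}.
  A→P2 9, B→P2 14, C→P2 13, D→P2 16, E→P2 27, F→P2 16  ⇒ total 95.
Compare {P1}: total 125.
Compare {P3}: total 164.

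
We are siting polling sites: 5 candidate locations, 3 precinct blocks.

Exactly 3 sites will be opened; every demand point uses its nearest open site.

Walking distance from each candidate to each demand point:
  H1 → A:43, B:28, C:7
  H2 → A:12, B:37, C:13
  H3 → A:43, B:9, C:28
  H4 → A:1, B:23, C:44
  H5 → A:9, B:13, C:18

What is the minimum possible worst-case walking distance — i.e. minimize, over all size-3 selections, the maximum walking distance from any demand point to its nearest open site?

9

Open {H1, H3, H4}.
  Farthest demand point is B at walking distance 9 (to H3); all others are ≤ 9.
With {H1, H3, H5} the worst case is 9.
With {H1, H2, H3} the worst case is 12.
No size-3 selection achieves below 9.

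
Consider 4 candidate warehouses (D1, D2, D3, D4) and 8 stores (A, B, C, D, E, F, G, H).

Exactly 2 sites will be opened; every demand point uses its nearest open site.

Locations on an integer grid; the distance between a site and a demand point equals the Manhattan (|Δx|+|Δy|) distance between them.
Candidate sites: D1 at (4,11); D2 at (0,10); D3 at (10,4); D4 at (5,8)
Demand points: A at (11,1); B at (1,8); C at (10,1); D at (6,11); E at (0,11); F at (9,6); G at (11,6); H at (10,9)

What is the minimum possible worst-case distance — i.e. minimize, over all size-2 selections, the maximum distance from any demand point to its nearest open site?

Open {D1, D3}.
  Farthest demand point is B at distance 6 (to D1); all others are ≤ 6.
With {D2, D3} the worst case is 7.
With {D3, D4} the worst case is 8.
No size-2 selection achieves below 6.

6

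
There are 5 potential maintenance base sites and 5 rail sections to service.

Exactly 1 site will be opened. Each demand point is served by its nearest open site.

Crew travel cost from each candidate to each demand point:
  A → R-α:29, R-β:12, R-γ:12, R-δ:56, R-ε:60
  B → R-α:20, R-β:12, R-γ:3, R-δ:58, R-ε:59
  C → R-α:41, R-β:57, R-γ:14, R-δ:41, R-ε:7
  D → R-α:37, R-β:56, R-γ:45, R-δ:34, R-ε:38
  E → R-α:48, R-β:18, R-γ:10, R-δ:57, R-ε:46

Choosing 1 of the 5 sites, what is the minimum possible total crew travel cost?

Open {B}.
  R-α→B 20, R-β→B 12, R-γ→B 3, R-δ→B 58, R-ε→B 59  ⇒ total 152.
Compare {C}: total 160.
Compare {A}: total 169.
No size-1 selection does better; minimum is 152.

152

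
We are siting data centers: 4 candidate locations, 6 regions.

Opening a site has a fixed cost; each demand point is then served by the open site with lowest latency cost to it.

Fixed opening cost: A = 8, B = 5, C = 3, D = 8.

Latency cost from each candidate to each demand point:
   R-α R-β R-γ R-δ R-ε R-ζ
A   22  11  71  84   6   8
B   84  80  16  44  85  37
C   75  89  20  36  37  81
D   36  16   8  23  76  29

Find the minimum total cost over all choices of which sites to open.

Open {A, D}: assign each demand point to its cheapest open site.
  R-α→A 22, R-β→A 11, R-γ→D 8, R-δ→D 23, R-ε→A 6, R-ζ→A 8
  latency cost 78, fixed 16 → total 94.
Compare {A, C, D}: latency cost 78 + fixed 19 = 97.
Compare {A, B, D}: latency cost 78 + fixed 21 = 99.
Compare {A, B, C, D}: latency cost 78 + fixed 24 = 102.
All other subsets cost ≥ 97. Minimum total cost: 94.

94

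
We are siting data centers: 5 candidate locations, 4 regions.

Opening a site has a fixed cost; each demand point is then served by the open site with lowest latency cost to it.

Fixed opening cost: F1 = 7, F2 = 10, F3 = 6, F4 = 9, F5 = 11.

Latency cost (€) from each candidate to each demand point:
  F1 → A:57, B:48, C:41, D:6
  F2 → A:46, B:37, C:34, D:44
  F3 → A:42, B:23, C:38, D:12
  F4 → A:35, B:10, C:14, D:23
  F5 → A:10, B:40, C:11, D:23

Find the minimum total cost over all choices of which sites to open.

Open {F1, F4, F5}: assign each demand point to its cheapest open site.
  A→F5 10, B→F4 10, C→F5 11, D→F1 6
  latency cost 37, fixed 27 → total 64.
Compare {F3, F4, F5}: latency cost 43 + fixed 26 = 69.
Compare {F1, F3, F4, F5}: latency cost 37 + fixed 33 = 70.
Compare {F3, F5}: latency cost 56 + fixed 17 = 73.
All other subsets cost ≥ 69. Minimum total cost: 64.

64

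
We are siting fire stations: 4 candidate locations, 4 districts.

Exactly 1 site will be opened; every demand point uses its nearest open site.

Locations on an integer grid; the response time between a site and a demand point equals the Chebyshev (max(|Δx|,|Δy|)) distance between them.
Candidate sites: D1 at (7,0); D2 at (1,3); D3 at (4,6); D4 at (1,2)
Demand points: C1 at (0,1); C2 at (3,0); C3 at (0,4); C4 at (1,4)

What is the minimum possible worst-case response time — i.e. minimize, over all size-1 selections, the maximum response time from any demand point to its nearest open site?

2

Open {D4}.
  Farthest demand point is C2 at response time 2 (to D4); all others are ≤ 2.
With {D2} the worst case is 3.
With {D3} the worst case is 6.
No size-1 selection achieves below 2.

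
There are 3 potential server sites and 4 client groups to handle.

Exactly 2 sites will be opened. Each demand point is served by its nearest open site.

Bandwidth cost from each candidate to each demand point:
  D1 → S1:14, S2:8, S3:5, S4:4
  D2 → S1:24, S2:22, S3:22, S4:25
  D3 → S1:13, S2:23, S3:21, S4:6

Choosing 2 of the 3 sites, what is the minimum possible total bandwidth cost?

Open {D1, D3}.
  S1→D3 13, S2→D1 8, S3→D1 5, S4→D1 4  ⇒ total 30.
Compare {D1, D2}: total 31.
Compare {D2, D3}: total 62.

30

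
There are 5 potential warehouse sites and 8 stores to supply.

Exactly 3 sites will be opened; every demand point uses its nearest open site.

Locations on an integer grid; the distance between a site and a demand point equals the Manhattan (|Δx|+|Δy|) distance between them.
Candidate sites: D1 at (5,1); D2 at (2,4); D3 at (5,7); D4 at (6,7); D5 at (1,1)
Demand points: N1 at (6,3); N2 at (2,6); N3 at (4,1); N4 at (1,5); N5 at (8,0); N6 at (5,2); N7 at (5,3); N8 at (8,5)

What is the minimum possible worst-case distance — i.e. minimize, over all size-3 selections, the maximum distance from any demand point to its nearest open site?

Open {D1, D2, D4}.
  Farthest demand point is N5 at distance 4 (to D1); all others are ≤ 4.
With {D1, D2, D3} the worst case is 5.
With {D1, D3, D5} the worst case is 5.
No size-3 selection achieves below 4.

4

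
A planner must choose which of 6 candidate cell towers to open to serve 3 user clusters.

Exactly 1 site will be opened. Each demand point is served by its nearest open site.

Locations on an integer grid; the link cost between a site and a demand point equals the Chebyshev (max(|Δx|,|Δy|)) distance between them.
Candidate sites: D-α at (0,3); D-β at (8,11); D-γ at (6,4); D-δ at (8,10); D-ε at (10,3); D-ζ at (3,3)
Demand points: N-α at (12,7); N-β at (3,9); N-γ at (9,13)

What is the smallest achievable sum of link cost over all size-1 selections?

Open {D-β}.
  N-α→D-β 4, N-β→D-β 5, N-γ→D-β 2  ⇒ total 11.
Compare {D-δ}: total 12.
Compare {D-γ}: total 20.
No size-1 selection does better; minimum is 11.

11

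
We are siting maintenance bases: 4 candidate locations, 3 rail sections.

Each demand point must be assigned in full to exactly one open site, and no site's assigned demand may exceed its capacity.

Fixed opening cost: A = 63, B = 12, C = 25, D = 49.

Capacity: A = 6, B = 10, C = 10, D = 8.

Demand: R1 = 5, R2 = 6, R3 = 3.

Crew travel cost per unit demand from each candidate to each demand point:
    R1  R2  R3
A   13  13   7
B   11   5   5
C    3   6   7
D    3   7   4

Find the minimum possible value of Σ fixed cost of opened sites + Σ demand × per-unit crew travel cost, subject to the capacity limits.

97

Open {B, C}; cheapest assignment that respects the capacities:
  B (cap 10, load 9): R2, R3 — cost 6×5 + 3×5 = 45
  C (cap 10, load 5): R1 — cost 5×3 = 15
  Shipping 60, fixed 37 → total 97.
  Any other capacity-feasible assignment to {B, C} ships for at least 60.
Compare {B, D}: its best feasible assignment gives total 118.
Compare {C, D}: its best feasible assignment gives total 137.
Every other set of open sites that can feasibly serve all demand totals ≥ 118 even under its best assignment. Minimum: 97.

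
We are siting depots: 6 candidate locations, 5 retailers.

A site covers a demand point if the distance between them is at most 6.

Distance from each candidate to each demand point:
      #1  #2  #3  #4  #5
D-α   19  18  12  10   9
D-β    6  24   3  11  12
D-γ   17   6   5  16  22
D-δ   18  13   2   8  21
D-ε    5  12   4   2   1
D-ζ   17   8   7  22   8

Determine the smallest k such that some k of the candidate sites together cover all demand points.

2

Coverage sets (demand points within 6 of each site):
  D-α: {}
  D-β: {#1, #3}
  D-γ: {#2, #3}
  D-δ: {#3}
  D-ε: {#1, #3, #4, #5}
  D-ζ: {}
No single site covers all 5 demand points.
But {D-γ, D-ε} covers everything, so the minimum is 2.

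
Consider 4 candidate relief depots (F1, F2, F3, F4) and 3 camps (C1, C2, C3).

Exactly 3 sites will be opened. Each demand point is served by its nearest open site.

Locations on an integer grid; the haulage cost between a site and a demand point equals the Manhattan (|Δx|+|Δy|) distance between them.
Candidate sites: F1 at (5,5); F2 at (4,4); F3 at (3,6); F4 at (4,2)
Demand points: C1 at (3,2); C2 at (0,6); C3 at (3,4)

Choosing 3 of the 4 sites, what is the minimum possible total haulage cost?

Open {F2, F3, F4}.
  C1→F4 1, C2→F3 3, C3→F2 1  ⇒ total 5.
Compare {F1, F3, F4}: total 6.
Compare {F1, F2, F3}: total 7.
No size-3 selection does better; minimum is 5.

5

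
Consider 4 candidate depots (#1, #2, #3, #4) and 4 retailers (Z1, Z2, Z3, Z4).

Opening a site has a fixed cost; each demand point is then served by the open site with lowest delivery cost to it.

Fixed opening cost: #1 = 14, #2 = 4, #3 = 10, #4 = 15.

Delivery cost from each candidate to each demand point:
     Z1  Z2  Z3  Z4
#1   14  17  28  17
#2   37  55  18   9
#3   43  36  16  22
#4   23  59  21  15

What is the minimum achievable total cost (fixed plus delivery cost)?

Open {#1, #2}: assign each demand point to its cheapest open site.
  Z1→#1 14, Z2→#1 17, Z3→#2 18, Z4→#2 9
  delivery cost 58, fixed 18 → total 76.
Compare {#1, #2, #3}: delivery cost 56 + fixed 28 = 84.
Compare {#1, #3}: delivery cost 64 + fixed 24 = 88.
Compare {#1}: delivery cost 76 + fixed 14 = 90.
All other subsets cost ≥ 84. Minimum total cost: 76.

76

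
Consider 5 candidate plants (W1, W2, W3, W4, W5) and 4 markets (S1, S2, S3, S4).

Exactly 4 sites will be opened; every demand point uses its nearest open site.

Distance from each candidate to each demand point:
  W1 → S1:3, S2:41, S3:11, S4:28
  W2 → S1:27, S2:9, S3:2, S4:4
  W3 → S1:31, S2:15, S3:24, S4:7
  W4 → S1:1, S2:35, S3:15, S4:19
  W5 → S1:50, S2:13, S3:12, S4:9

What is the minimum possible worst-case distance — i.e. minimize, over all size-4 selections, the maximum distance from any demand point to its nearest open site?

9

Open {W1, W2, W3, W4}.
  Farthest demand point is S2 at distance 9 (to W2); all others are ≤ 9.
With {W1, W2, W3, W5} the worst case is 9.
With {W1, W2, W4, W5} the worst case is 9.
No size-4 selection achieves below 9.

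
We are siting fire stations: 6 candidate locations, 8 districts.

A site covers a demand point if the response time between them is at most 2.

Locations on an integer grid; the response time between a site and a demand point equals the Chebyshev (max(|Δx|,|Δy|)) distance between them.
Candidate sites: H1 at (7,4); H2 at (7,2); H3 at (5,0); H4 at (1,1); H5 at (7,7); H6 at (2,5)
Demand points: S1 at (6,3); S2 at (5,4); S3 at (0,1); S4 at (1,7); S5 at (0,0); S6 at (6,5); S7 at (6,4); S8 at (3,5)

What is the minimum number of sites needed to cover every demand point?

Coverage sets (demand points within 2 of each site):
  H1: {S1, S2, S6, S7}
  H2: {S1, S2, S7}
  H3: {}
  H4: {S3, S5}
  H5: {S6}
  H6: {S4, S8}
No 2 sites suffice: every size-2 union leaves at least one demand point uncovered.
But {H1, H4, H6} covers everything, so the minimum is 3.

3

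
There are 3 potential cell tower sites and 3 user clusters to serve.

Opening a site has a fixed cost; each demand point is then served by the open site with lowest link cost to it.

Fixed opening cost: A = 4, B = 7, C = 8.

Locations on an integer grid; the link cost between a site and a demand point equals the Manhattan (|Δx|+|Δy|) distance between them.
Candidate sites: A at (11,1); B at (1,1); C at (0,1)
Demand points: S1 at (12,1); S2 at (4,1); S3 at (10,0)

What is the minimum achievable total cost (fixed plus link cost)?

14

Open {A}: assign each demand point to its cheapest open site.
  S1→A 1, S2→A 7, S3→A 2
  link cost 10, fixed 4 → total 14.
Compare {A, B}: link cost 6 + fixed 11 = 17.
Compare {A, C}: link cost 7 + fixed 12 = 19.
Compare {A, B, C}: link cost 6 + fixed 19 = 25.
All other subsets cost ≥ 17. Minimum total cost: 14.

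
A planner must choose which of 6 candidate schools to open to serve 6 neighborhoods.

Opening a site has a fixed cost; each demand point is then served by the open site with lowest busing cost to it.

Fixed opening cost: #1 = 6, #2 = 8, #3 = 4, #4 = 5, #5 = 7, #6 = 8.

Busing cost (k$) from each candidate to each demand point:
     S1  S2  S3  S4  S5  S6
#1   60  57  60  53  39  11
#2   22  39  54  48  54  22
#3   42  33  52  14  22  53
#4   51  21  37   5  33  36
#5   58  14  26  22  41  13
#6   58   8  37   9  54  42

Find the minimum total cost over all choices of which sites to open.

126

Open {#2, #3, #4, #5}: assign each demand point to its cheapest open site.
  S1→#2 22, S2→#5 14, S3→#5 26, S4→#4 5, S5→#3 22, S6→#5 13
  busing cost 102, fixed 24 → total 126.
Compare {#2, #3, #5, #6}: busing cost 100 + fixed 27 = 127.
Compare {#2, #3, #4, #5, #6}: busing cost 96 + fixed 32 = 128.
Compare {#2, #3, #5}: busing cost 111 + fixed 19 = 130.
All other subsets cost ≥ 127. Minimum total cost: 126.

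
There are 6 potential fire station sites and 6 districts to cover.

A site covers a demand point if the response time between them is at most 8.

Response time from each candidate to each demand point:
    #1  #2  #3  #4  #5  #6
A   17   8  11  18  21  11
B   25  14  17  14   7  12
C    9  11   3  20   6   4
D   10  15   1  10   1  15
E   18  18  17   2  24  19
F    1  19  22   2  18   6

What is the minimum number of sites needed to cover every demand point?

3

Coverage sets (demand points within 8 of each site):
  A: {#2}
  B: {#5}
  C: {#3, #5, #6}
  D: {#3, #5}
  E: {#4}
  F: {#1, #4, #6}
No 2 sites suffice: every size-2 union leaves at least one demand point uncovered.
But {A, C, F} covers everything, so the minimum is 3.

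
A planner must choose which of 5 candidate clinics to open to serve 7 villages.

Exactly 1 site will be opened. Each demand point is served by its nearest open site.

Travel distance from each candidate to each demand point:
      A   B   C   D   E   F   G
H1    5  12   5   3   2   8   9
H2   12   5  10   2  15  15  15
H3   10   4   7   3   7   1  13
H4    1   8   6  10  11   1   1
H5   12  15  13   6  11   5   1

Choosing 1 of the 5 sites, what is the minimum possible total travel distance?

38

Open {H4}.
  A→H4 1, B→H4 8, C→H4 6, D→H4 10, E→H4 11, F→H4 1, G→H4 1  ⇒ total 38.
Compare {H1}: total 44.
Compare {H3}: total 45.
No size-1 selection does better; minimum is 38.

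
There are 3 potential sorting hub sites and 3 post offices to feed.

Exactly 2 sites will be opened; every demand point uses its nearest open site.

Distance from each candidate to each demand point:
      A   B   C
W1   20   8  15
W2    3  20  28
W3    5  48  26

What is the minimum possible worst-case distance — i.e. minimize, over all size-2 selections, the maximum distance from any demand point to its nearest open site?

Open {W1, W2}.
  Farthest demand point is C at distance 15 (to W1); all others are ≤ 15.
With {W1, W3} the worst case is 15.
With {W2, W3} the worst case is 26.
No size-2 selection achieves below 15.

15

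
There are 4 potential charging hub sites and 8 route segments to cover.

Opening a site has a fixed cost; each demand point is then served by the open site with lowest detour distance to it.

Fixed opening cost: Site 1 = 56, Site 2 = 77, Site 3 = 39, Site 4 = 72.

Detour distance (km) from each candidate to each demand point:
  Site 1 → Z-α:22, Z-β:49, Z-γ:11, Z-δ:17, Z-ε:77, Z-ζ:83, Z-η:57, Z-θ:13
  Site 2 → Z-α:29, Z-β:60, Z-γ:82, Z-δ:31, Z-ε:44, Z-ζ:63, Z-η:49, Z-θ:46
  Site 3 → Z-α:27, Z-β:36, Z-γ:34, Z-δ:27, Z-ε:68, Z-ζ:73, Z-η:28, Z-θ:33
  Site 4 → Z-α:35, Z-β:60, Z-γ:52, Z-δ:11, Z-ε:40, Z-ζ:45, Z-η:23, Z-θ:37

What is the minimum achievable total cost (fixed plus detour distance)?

342

Open {Site 1, Site 4}: assign each demand point to its cheapest open site.
  Z-α→Site 1 22, Z-β→Site 1 49, Z-γ→Site 1 11, Z-δ→Site 4 11, Z-ε→Site 4 40, Z-ζ→Site 4 45, Z-η→Site 4 23, Z-θ→Site 1 13
  detour distance 214, fixed 128 → total 342.
Compare {Site 3, Site 4}: detour distance 249 + fixed 111 = 360.
Compare {Site 1, Site 3}: detour distance 268 + fixed 95 = 363.
Compare {Site 3}: detour distance 326 + fixed 39 = 365.
All other subsets cost ≥ 360. Minimum total cost: 342.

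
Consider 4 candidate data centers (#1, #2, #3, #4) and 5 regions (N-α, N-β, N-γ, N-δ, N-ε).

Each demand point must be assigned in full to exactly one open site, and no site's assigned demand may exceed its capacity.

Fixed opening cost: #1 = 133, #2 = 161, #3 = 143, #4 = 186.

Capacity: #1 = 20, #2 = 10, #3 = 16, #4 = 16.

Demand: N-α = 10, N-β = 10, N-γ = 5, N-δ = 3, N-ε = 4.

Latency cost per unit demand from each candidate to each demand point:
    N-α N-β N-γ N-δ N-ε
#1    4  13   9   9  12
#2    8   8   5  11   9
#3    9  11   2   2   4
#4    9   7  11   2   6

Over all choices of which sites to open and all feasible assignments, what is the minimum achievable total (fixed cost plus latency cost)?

Open {#1, #3}; cheapest assignment that respects the capacities:
  #1 (cap 20, load 20): N-α, N-β — cost 10×4 + 10×13 = 170
  #3 (cap 16, load 12): N-γ, N-δ, N-ε — cost 5×2 + 3×2 + 4×4 = 32
  Shipping 202, fixed 276 → total 478.
  Any other capacity-feasible assignment to {#1, #3} ships for at least 202.
Compare {#1, #4}: its best feasible assignment gives total 525.
Compare {#1, #2, #3}: its best feasible assignment gives total 589.
Every other set of open sites that can feasibly serve all demand totals ≥ 525 even under its best assignment. Minimum: 478.

478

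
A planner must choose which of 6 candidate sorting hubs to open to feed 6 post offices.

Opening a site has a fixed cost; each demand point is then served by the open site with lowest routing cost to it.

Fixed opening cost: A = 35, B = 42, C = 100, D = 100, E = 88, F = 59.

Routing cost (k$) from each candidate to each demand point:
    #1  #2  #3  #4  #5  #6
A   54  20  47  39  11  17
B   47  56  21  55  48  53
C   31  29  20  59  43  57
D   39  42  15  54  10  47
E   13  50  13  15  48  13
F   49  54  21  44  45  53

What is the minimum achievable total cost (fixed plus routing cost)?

208

Open {A, E}: assign each demand point to its cheapest open site.
  #1→E 13, #2→A 20, #3→E 13, #4→E 15, #5→A 11, #6→E 13
  routing cost 85, fixed 123 → total 208.
Compare {A}: routing cost 188 + fixed 35 = 223.
Compare {A, B}: routing cost 155 + fixed 77 = 232.
Compare {E}: routing cost 152 + fixed 88 = 240.
All other subsets cost ≥ 223. Minimum total cost: 208.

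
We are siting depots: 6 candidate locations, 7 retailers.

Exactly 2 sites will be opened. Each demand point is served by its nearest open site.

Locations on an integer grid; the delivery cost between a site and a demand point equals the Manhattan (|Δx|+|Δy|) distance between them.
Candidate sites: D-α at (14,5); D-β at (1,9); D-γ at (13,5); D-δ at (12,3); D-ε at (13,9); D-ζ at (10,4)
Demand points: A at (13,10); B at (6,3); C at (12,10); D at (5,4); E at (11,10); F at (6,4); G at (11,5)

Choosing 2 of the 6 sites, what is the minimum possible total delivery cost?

22

Open {D-ε, D-ζ}.
  A→D-ε 1, B→D-ζ 5, C→D-ε 2, D→D-ζ 5, E→D-ε 3, F→D-ζ 4, G→D-ζ 2  ⇒ total 22.
Compare {D-δ, D-ε}: total 30.
Compare {D-γ, D-ε}: total 34.
No size-2 selection does better; minimum is 22.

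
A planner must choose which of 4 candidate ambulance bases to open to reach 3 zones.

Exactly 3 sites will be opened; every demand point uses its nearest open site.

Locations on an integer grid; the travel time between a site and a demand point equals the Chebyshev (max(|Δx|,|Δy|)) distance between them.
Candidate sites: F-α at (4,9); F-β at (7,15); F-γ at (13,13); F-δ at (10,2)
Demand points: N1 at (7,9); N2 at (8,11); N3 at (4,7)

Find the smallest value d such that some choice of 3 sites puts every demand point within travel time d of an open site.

Open {F-α, F-β, F-γ}.
  Farthest demand point is N2 at travel time 4 (to F-α); all others are ≤ 4.
With {F-α, F-β, F-δ} the worst case is 4.
With {F-α, F-γ, F-δ} the worst case is 4.
No size-3 selection achieves below 4.

4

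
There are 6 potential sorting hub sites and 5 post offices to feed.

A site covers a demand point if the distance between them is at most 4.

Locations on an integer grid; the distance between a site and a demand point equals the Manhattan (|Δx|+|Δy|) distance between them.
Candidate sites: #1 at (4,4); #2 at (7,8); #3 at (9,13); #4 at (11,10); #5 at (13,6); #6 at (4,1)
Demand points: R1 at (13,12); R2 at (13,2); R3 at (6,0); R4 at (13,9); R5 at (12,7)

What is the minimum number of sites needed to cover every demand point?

Coverage sets (demand points within 4 of each site):
  #1: {}
  #2: {}
  #3: {}
  #4: {R1, R4, R5}
  #5: {R2, R4, R5}
  #6: {R3}
No 2 sites suffice: every size-2 union leaves at least one demand point uncovered.
But {#4, #5, #6} covers everything, so the minimum is 3.

3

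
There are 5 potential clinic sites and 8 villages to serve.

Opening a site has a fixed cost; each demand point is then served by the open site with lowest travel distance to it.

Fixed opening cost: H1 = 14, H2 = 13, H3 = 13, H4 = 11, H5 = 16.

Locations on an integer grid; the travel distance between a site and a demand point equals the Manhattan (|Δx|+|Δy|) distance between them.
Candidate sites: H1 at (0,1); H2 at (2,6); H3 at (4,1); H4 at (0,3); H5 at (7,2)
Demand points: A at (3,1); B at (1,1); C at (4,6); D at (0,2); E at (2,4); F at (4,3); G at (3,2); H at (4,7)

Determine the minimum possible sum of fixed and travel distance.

42

Open {H3}: assign each demand point to its cheapest open site.
  A→H3 1, B→H3 3, C→H3 5, D→H3 5, E→H3 5, F→H3 2, G→H3 2, H→H3 6
  travel distance 29, fixed 13 → total 42.
Compare {H4}: travel distance 35 + fixed 11 = 46.
Compare {H2, H3}: travel distance 20 + fixed 26 = 46.
Compare {H3, H4}: travel distance 23 + fixed 24 = 47.
All other subsets cost ≥ 46. Minimum total cost: 42.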